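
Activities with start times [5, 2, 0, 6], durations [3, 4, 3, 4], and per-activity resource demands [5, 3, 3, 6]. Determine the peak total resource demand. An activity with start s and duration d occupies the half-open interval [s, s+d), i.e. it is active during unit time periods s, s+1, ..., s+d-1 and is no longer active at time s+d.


Each activity i is active on [start_i, start_i + duration_i).
Compute total resource usage per time slot:
  t=0: active resources = [3], total = 3
  t=1: active resources = [3], total = 3
  t=2: active resources = [3, 3], total = 6
  t=3: active resources = [3], total = 3
  t=4: active resources = [3], total = 3
  t=5: active resources = [5, 3], total = 8
  t=6: active resources = [5, 6], total = 11
  t=7: active resources = [5, 6], total = 11
  t=8: active resources = [6], total = 6
  t=9: active resources = [6], total = 6
Peak resource demand = 11

11


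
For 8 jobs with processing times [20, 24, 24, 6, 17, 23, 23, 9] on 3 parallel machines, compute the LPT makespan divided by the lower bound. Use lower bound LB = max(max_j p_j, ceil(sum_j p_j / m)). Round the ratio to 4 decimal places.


LPT order: [24, 24, 23, 23, 20, 17, 9, 6]
Machine loads after assignment: [50, 50, 46]
LPT makespan = 50
Lower bound = max(max_job, ceil(total/3)) = max(24, 49) = 49
Ratio = 50 / 49 = 1.0204

1.0204


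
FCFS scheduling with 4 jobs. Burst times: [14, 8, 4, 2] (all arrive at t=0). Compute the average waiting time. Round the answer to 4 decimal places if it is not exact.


FCFS order (as given): [14, 8, 4, 2]
Waiting times:
  Job 1: wait = 0
  Job 2: wait = 14
  Job 3: wait = 22
  Job 4: wait = 26
Sum of waiting times = 62
Average waiting time = 62/4 = 15.5

15.5


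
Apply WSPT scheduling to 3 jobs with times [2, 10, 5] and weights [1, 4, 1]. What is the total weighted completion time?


Compute p/w ratios and sort ascending (WSPT): [(2, 1), (10, 4), (5, 1)]
Compute weighted completion times:
  Job (p=2,w=1): C=2, w*C=1*2=2
  Job (p=10,w=4): C=12, w*C=4*12=48
  Job (p=5,w=1): C=17, w*C=1*17=17
Total weighted completion time = 67

67


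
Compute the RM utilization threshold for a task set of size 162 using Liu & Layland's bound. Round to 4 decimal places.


Compute 2^(1/162) = 1.0042878529
Subtract 1: 1.0042878529 - 1 = 0.0042878529
Multiply by n: 162 * 0.0042878529 = 0.6946321698
Round to 4 dp: 0.6946

0.6946


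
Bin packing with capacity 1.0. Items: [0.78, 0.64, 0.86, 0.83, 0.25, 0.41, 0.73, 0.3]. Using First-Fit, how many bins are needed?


Place items sequentially using First-Fit:
  Item 0.78 -> new Bin 1
  Item 0.64 -> new Bin 2
  Item 0.86 -> new Bin 3
  Item 0.83 -> new Bin 4
  Item 0.25 -> Bin 2 (now 0.89)
  Item 0.41 -> new Bin 5
  Item 0.73 -> new Bin 6
  Item 0.3 -> Bin 5 (now 0.71)
Total bins used = 6

6


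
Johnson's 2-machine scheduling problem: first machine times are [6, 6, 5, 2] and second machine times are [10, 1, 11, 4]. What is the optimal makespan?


Apply Johnson's rule:
  Group 1 (a <= b): [(4, 2, 4), (3, 5, 11), (1, 6, 10)]
  Group 2 (a > b): [(2, 6, 1)]
Optimal job order: [4, 3, 1, 2]
Schedule:
  Job 4: M1 done at 2, M2 done at 6
  Job 3: M1 done at 7, M2 done at 18
  Job 1: M1 done at 13, M2 done at 28
  Job 2: M1 done at 19, M2 done at 29
Makespan = 29

29


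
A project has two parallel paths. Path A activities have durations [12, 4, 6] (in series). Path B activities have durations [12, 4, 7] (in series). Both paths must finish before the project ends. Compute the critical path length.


Path A total = 12 + 4 + 6 = 22
Path B total = 12 + 4 + 7 = 23
Critical path = longest path = max(22, 23) = 23

23


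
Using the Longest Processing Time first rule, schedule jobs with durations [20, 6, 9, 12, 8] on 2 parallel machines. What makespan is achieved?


Sort jobs in decreasing order (LPT): [20, 12, 9, 8, 6]
Assign each job to the least loaded machine:
  Machine 1: jobs [20, 8], load = 28
  Machine 2: jobs [12, 9, 6], load = 27
Makespan = max load = 28

28


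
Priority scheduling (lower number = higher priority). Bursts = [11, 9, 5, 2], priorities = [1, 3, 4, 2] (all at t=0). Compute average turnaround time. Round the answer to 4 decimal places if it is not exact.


Sort by priority (ascending = highest first):
Order: [(1, 11), (2, 2), (3, 9), (4, 5)]
Completion times:
  Priority 1, burst=11, C=11
  Priority 2, burst=2, C=13
  Priority 3, burst=9, C=22
  Priority 4, burst=5, C=27
Average turnaround = 73/4 = 18.25

18.25


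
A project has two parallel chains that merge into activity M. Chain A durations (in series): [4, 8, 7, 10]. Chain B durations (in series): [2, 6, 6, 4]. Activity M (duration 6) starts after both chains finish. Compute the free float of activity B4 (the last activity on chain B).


ES(B4) = sum of predecessors on chain B = 14
EF(B4) = ES + duration = 14 + 4 = 18
Successor of B4 is M. ES(M) = max(sum(A), sum(B)) = max(29, 18) = 29
Free float = ES(successor) - EF(current) = 29 - 18 = 11

11


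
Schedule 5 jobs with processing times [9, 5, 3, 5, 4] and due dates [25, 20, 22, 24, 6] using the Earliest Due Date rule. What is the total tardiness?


Sort by due date (EDD order): [(4, 6), (5, 20), (3, 22), (5, 24), (9, 25)]
Compute completion times and tardiness:
  Job 1: p=4, d=6, C=4, tardiness=max(0,4-6)=0
  Job 2: p=5, d=20, C=9, tardiness=max(0,9-20)=0
  Job 3: p=3, d=22, C=12, tardiness=max(0,12-22)=0
  Job 4: p=5, d=24, C=17, tardiness=max(0,17-24)=0
  Job 5: p=9, d=25, C=26, tardiness=max(0,26-25)=1
Total tardiness = 1

1


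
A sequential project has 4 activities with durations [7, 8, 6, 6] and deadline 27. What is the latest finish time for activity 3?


LF(activity 3) = deadline - sum of successor durations
Successors: activities 4 through 4 with durations [6]
Sum of successor durations = 6
LF = 27 - 6 = 21

21


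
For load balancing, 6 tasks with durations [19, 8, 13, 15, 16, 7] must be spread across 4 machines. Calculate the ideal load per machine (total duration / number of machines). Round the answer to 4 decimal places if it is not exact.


Total processing time = 19 + 8 + 13 + 15 + 16 + 7 = 78
Number of machines = 4
Ideal balanced load = 78 / 4 = 19.5

19.5


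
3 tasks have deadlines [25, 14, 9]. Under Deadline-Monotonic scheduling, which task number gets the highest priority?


Sort tasks by relative deadline (ascending):
  Task 3: deadline = 9
  Task 2: deadline = 14
  Task 1: deadline = 25
Priority order (highest first): [3, 2, 1]
Highest priority task = 3

3


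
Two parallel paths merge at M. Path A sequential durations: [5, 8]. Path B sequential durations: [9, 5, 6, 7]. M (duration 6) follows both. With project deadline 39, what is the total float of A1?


Forward pass: ES(A1) = sum of predecessors on chain A = 0
EF = ES + duration = 0 + 5 = 5
Backward pass: LF(M) = deadline = 39; LS(M) = 39 - 6 = 33
LF(A1) = LS(M) - sum(successors on chain A) = 33 - 8 = 25
LS = LF - duration = 25 - 5 = 20
Total float = LS - ES = 20 - 0 = 20

20


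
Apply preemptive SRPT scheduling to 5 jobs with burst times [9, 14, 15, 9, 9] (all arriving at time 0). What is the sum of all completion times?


Since all jobs arrive at t=0, SRPT equals SPT ordering.
SPT order: [9, 9, 9, 14, 15]
Completion times:
  Job 1: p=9, C=9
  Job 2: p=9, C=18
  Job 3: p=9, C=27
  Job 4: p=14, C=41
  Job 5: p=15, C=56
Total completion time = 9 + 18 + 27 + 41 + 56 = 151

151


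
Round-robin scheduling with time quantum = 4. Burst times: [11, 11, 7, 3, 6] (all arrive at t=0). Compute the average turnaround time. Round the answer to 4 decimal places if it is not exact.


Time quantum = 4
Execution trace:
  J1 runs 4 units, time = 4
  J2 runs 4 units, time = 8
  J3 runs 4 units, time = 12
  J4 runs 3 units, time = 15
  J5 runs 4 units, time = 19
  J1 runs 4 units, time = 23
  J2 runs 4 units, time = 27
  J3 runs 3 units, time = 30
  J5 runs 2 units, time = 32
  J1 runs 3 units, time = 35
  J2 runs 3 units, time = 38
Finish times: [35, 38, 30, 15, 32]
Average turnaround = 150/5 = 30.0

30.0


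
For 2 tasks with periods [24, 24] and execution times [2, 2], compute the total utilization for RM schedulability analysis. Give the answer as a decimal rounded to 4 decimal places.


Compute individual utilizations (exact fractions):
  Task 1: C/T = 2/24 = 1/12 (approx. 0.0833)
  Task 2: C/T = 2/24 = 1/12 (approx. 0.0833)
Total utilization U = 1/12 + 1/12 = 1/6
Rounded to 4 decimal places: U = 0.1667
RM (Liu & Layland) bound for 2 tasks = 0.828427; compare with U = 1/6 (approx. 0.166667)
U <= bound, so schedulable by RM sufficient condition.

0.1667


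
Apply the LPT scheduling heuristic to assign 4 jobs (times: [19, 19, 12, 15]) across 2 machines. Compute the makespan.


Sort jobs in decreasing order (LPT): [19, 19, 15, 12]
Assign each job to the least loaded machine:
  Machine 1: jobs [19, 15], load = 34
  Machine 2: jobs [19, 12], load = 31
Makespan = max load = 34

34


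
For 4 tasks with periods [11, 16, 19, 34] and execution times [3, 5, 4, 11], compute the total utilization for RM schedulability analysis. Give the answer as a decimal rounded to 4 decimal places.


Compute individual utilizations (exact fractions):
  Task 1: C/T = 3/11 (approx. 0.2727)
  Task 2: C/T = 5/16 (approx. 0.3125)
  Task 3: C/T = 4/19 (approx. 0.2105)
  Task 4: C/T = 11/34 (approx. 0.3235)
Total utilization U = 3/11 + 5/16 + 4/19 + 11/34 = 63629/56848
Rounded to 4 decimal places: U = 1.1193
RM (Liu & Layland) bound for 4 tasks = 0.756828; compare with U = 63629/56848 (approx. 1.119283)
U > 1, so the task set is not schedulable (processor overloaded).

1.1193


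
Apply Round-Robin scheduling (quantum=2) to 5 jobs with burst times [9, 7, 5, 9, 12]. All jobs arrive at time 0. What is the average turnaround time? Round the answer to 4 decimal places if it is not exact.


Time quantum = 2
Execution trace:
  J1 runs 2 units, time = 2
  J2 runs 2 units, time = 4
  J3 runs 2 units, time = 6
  J4 runs 2 units, time = 8
  J5 runs 2 units, time = 10
  J1 runs 2 units, time = 12
  J2 runs 2 units, time = 14
  J3 runs 2 units, time = 16
  J4 runs 2 units, time = 18
  J5 runs 2 units, time = 20
  J1 runs 2 units, time = 22
  J2 runs 2 units, time = 24
  J3 runs 1 units, time = 25
  J4 runs 2 units, time = 27
  J5 runs 2 units, time = 29
  J1 runs 2 units, time = 31
  J2 runs 1 units, time = 32
  J4 runs 2 units, time = 34
  J5 runs 2 units, time = 36
  J1 runs 1 units, time = 37
  J4 runs 1 units, time = 38
  J5 runs 2 units, time = 40
  J5 runs 2 units, time = 42
Finish times: [37, 32, 25, 38, 42]
Average turnaround = 174/5 = 34.8

34.8


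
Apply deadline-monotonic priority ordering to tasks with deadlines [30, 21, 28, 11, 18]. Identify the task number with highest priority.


Sort tasks by relative deadline (ascending):
  Task 4: deadline = 11
  Task 5: deadline = 18
  Task 2: deadline = 21
  Task 3: deadline = 28
  Task 1: deadline = 30
Priority order (highest first): [4, 5, 2, 3, 1]
Highest priority task = 4

4


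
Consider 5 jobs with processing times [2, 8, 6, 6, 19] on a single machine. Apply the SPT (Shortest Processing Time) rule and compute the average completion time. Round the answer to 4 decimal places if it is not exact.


Sort jobs by processing time (SPT order): [2, 6, 6, 8, 19]
Compute completion times sequentially:
  Job 1: processing = 2, completes at 2
  Job 2: processing = 6, completes at 8
  Job 3: processing = 6, completes at 14
  Job 4: processing = 8, completes at 22
  Job 5: processing = 19, completes at 41
Sum of completion times = 87
Average completion time = 87/5 = 17.4

17.4


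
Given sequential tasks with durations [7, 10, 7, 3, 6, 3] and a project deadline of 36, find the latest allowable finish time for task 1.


LF(activity 1) = deadline - sum of successor durations
Successors: activities 2 through 6 with durations [10, 7, 3, 6, 3]
Sum of successor durations = 29
LF = 36 - 29 = 7

7


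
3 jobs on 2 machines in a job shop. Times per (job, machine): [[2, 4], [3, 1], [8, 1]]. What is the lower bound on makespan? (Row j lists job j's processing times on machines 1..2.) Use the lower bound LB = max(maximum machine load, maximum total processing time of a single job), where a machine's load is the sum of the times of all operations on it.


Machine loads:
  Machine 1: 2 + 3 + 8 = 13
  Machine 2: 4 + 1 + 1 = 6
Max machine load = 13
Job totals:
  Job 1: 6
  Job 2: 4
  Job 3: 9
Max job total = 9
Lower bound = max(13, 9) = 13

13


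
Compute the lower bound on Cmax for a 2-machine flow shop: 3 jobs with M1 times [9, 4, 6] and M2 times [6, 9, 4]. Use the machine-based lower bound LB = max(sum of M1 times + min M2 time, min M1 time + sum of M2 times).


LB1 = sum(M1 times) + min(M2 times) = 19 + 4 = 23
LB2 = min(M1 times) + sum(M2 times) = 4 + 19 = 23
Lower bound = max(LB1, LB2) = max(23, 23) = 23

23


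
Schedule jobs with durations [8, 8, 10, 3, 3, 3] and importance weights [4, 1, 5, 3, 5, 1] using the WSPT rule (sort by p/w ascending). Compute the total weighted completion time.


Compute p/w ratios and sort ascending (WSPT): [(3, 5), (3, 3), (8, 4), (10, 5), (3, 1), (8, 1)]
Compute weighted completion times:
  Job (p=3,w=5): C=3, w*C=5*3=15
  Job (p=3,w=3): C=6, w*C=3*6=18
  Job (p=8,w=4): C=14, w*C=4*14=56
  Job (p=10,w=5): C=24, w*C=5*24=120
  Job (p=3,w=1): C=27, w*C=1*27=27
  Job (p=8,w=1): C=35, w*C=1*35=35
Total weighted completion time = 271

271


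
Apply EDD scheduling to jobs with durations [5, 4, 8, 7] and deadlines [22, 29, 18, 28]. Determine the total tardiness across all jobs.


Sort by due date (EDD order): [(8, 18), (5, 22), (7, 28), (4, 29)]
Compute completion times and tardiness:
  Job 1: p=8, d=18, C=8, tardiness=max(0,8-18)=0
  Job 2: p=5, d=22, C=13, tardiness=max(0,13-22)=0
  Job 3: p=7, d=28, C=20, tardiness=max(0,20-28)=0
  Job 4: p=4, d=29, C=24, tardiness=max(0,24-29)=0
Total tardiness = 0

0


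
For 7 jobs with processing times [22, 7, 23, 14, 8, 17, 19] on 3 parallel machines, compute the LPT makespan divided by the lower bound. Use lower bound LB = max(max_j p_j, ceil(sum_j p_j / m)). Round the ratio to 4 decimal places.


LPT order: [23, 22, 19, 17, 14, 8, 7]
Machine loads after assignment: [38, 36, 36]
LPT makespan = 38
Lower bound = max(max_job, ceil(total/3)) = max(23, 37) = 37
Ratio = 38 / 37 = 1.027

1.027


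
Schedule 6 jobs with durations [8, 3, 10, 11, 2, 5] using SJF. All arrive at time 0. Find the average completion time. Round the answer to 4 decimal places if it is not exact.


SJF order (ascending): [2, 3, 5, 8, 10, 11]
Completion times:
  Job 1: burst=2, C=2
  Job 2: burst=3, C=5
  Job 3: burst=5, C=10
  Job 4: burst=8, C=18
  Job 5: burst=10, C=28
  Job 6: burst=11, C=39
Average completion = 102/6 = 17.0

17.0


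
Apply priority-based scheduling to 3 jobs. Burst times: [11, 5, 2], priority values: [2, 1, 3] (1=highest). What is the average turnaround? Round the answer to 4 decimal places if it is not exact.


Sort by priority (ascending = highest first):
Order: [(1, 5), (2, 11), (3, 2)]
Completion times:
  Priority 1, burst=5, C=5
  Priority 2, burst=11, C=16
  Priority 3, burst=2, C=18
Average turnaround = 39/3 = 13.0

13.0


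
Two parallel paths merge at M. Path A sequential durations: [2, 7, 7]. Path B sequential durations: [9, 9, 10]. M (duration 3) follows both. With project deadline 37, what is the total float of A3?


Forward pass: ES(A3) = sum of predecessors on chain A = 9
EF = ES + duration = 9 + 7 = 16
Backward pass: LF(M) = deadline = 37; LS(M) = 37 - 3 = 34
LF(A3) = LS(M) - sum(successors on chain A) = 34 - 0 = 34
LS = LF - duration = 34 - 7 = 27
Total float = LS - ES = 27 - 9 = 18

18


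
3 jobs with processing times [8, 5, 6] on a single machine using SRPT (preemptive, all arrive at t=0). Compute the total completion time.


Since all jobs arrive at t=0, SRPT equals SPT ordering.
SPT order: [5, 6, 8]
Completion times:
  Job 1: p=5, C=5
  Job 2: p=6, C=11
  Job 3: p=8, C=19
Total completion time = 5 + 11 + 19 = 35

35


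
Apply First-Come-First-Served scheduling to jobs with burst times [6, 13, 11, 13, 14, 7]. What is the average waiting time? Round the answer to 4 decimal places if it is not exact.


FCFS order (as given): [6, 13, 11, 13, 14, 7]
Waiting times:
  Job 1: wait = 0
  Job 2: wait = 6
  Job 3: wait = 19
  Job 4: wait = 30
  Job 5: wait = 43
  Job 6: wait = 57
Sum of waiting times = 155
Average waiting time = 155/6 = 25.8333

25.8333


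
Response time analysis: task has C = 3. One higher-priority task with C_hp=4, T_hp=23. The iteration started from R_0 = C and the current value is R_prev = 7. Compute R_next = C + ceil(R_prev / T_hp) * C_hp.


R_next = C + ceil(R_prev / T_hp) * C_hp
ceil(7 / 23) = ceil(0.3043) = 1
Interference = 1 * 4 = 4
R_next = 3 + 4 = 7
R_next = R_prev, so the iteration has converged (response time = 7).

7


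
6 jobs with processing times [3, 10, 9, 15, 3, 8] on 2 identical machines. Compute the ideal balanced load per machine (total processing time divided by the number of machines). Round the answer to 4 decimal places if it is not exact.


Total processing time = 3 + 10 + 9 + 15 + 3 + 8 = 48
Number of machines = 2
Ideal balanced load = 48 / 2 = 24.0

24.0


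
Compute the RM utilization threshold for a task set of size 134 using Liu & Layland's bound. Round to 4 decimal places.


Compute 2^(1/134) = 1.0051861419
Subtract 1: 1.0051861419 - 1 = 0.0051861419
Multiply by n: 134 * 0.0051861419 = 0.6949430146
Round to 4 dp: 0.6949

0.6949


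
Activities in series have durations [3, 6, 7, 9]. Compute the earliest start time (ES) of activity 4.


Activity 4 starts after activities 1 through 3 complete.
Predecessor durations: [3, 6, 7]
ES = 3 + 6 + 7 = 16

16


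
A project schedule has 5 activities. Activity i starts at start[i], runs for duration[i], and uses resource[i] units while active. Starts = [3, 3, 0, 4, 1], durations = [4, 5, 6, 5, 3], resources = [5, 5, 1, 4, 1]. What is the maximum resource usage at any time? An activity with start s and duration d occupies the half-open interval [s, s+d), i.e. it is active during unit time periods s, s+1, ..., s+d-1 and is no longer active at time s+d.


Each activity i is active on [start_i, start_i + duration_i).
Compute total resource usage per time slot:
  t=0: active resources = [1], total = 1
  t=1: active resources = [1, 1], total = 2
  t=2: active resources = [1, 1], total = 2
  t=3: active resources = [5, 5, 1, 1], total = 12
  t=4: active resources = [5, 5, 1, 4], total = 15
  t=5: active resources = [5, 5, 1, 4], total = 15
  t=6: active resources = [5, 5, 4], total = 14
  t=7: active resources = [5, 4], total = 9
  t=8: active resources = [4], total = 4
Peak resource demand = 15

15


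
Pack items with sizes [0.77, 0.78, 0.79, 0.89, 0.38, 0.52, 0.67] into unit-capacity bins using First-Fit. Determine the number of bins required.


Place items sequentially using First-Fit:
  Item 0.77 -> new Bin 1
  Item 0.78 -> new Bin 2
  Item 0.79 -> new Bin 3
  Item 0.89 -> new Bin 4
  Item 0.38 -> new Bin 5
  Item 0.52 -> Bin 5 (now 0.9)
  Item 0.67 -> new Bin 6
Total bins used = 6

6


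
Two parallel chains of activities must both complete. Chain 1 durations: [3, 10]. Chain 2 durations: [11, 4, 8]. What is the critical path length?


Path A total = 3 + 10 = 13
Path B total = 11 + 4 + 8 = 23
Critical path = longest path = max(13, 23) = 23

23


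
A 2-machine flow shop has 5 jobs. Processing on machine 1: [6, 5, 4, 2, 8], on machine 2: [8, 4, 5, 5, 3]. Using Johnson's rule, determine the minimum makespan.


Apply Johnson's rule:
  Group 1 (a <= b): [(4, 2, 5), (3, 4, 5), (1, 6, 8)]
  Group 2 (a > b): [(2, 5, 4), (5, 8, 3)]
Optimal job order: [4, 3, 1, 2, 5]
Schedule:
  Job 4: M1 done at 2, M2 done at 7
  Job 3: M1 done at 6, M2 done at 12
  Job 1: M1 done at 12, M2 done at 20
  Job 2: M1 done at 17, M2 done at 24
  Job 5: M1 done at 25, M2 done at 28
Makespan = 28

28


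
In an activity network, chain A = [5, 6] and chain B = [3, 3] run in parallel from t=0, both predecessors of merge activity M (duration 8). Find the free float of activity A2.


ES(A2) = sum of predecessors on chain A = 5
EF(A2) = ES + duration = 5 + 6 = 11
Successor of A2 is M. ES(M) = max(sum(A), sum(B)) = max(11, 6) = 11
Free float = ES(successor) - EF(current) = 11 - 11 = 0

0


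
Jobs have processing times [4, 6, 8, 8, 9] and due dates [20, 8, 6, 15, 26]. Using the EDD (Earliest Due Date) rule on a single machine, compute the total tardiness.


Sort by due date (EDD order): [(8, 6), (6, 8), (8, 15), (4, 20), (9, 26)]
Compute completion times and tardiness:
  Job 1: p=8, d=6, C=8, tardiness=max(0,8-6)=2
  Job 2: p=6, d=8, C=14, tardiness=max(0,14-8)=6
  Job 3: p=8, d=15, C=22, tardiness=max(0,22-15)=7
  Job 4: p=4, d=20, C=26, tardiness=max(0,26-20)=6
  Job 5: p=9, d=26, C=35, tardiness=max(0,35-26)=9
Total tardiness = 30

30


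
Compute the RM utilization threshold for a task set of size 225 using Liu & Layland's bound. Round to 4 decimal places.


Compute 2^(1/225) = 1.0030854042
Subtract 1: 1.0030854042 - 1 = 0.0030854042
Multiply by n: 225 * 0.0030854042 = 0.6942159450
Round to 4 dp: 0.6942

0.6942


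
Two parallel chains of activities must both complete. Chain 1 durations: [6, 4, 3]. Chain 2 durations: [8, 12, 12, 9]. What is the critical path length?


Path A total = 6 + 4 + 3 = 13
Path B total = 8 + 12 + 12 + 9 = 41
Critical path = longest path = max(13, 41) = 41

41


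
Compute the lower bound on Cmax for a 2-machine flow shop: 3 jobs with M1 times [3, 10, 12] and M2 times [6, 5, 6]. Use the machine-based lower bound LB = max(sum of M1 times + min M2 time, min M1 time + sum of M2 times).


LB1 = sum(M1 times) + min(M2 times) = 25 + 5 = 30
LB2 = min(M1 times) + sum(M2 times) = 3 + 17 = 20
Lower bound = max(LB1, LB2) = max(30, 20) = 30

30


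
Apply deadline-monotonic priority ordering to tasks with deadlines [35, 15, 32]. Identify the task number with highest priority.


Sort tasks by relative deadline (ascending):
  Task 2: deadline = 15
  Task 3: deadline = 32
  Task 1: deadline = 35
Priority order (highest first): [2, 3, 1]
Highest priority task = 2

2


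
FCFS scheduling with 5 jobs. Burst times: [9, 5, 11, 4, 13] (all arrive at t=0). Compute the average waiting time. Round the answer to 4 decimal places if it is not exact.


FCFS order (as given): [9, 5, 11, 4, 13]
Waiting times:
  Job 1: wait = 0
  Job 2: wait = 9
  Job 3: wait = 14
  Job 4: wait = 25
  Job 5: wait = 29
Sum of waiting times = 77
Average waiting time = 77/5 = 15.4

15.4


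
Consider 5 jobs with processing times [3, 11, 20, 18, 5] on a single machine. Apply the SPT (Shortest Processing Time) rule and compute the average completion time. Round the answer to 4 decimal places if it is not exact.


Sort jobs by processing time (SPT order): [3, 5, 11, 18, 20]
Compute completion times sequentially:
  Job 1: processing = 3, completes at 3
  Job 2: processing = 5, completes at 8
  Job 3: processing = 11, completes at 19
  Job 4: processing = 18, completes at 37
  Job 5: processing = 20, completes at 57
Sum of completion times = 124
Average completion time = 124/5 = 24.8

24.8


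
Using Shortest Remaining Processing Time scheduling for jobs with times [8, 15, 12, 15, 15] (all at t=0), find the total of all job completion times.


Since all jobs arrive at t=0, SRPT equals SPT ordering.
SPT order: [8, 12, 15, 15, 15]
Completion times:
  Job 1: p=8, C=8
  Job 2: p=12, C=20
  Job 3: p=15, C=35
  Job 4: p=15, C=50
  Job 5: p=15, C=65
Total completion time = 8 + 20 + 35 + 50 + 65 = 178

178


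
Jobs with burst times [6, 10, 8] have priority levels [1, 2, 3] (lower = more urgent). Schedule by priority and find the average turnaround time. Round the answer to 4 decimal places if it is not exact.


Sort by priority (ascending = highest first):
Order: [(1, 6), (2, 10), (3, 8)]
Completion times:
  Priority 1, burst=6, C=6
  Priority 2, burst=10, C=16
  Priority 3, burst=8, C=24
Average turnaround = 46/3 = 15.3333

15.3333


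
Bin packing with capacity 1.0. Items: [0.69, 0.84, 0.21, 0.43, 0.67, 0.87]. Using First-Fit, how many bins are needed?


Place items sequentially using First-Fit:
  Item 0.69 -> new Bin 1
  Item 0.84 -> new Bin 2
  Item 0.21 -> Bin 1 (now 0.9)
  Item 0.43 -> new Bin 3
  Item 0.67 -> new Bin 4
  Item 0.87 -> new Bin 5
Total bins used = 5

5


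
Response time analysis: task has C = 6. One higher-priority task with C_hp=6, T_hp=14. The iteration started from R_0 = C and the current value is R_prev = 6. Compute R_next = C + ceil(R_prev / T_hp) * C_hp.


R_next = C + ceil(R_prev / T_hp) * C_hp
ceil(6 / 14) = ceil(0.4286) = 1
Interference = 1 * 6 = 6
R_next = 6 + 6 = 12

12


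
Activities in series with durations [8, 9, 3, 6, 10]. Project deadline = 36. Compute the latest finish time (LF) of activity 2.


LF(activity 2) = deadline - sum of successor durations
Successors: activities 3 through 5 with durations [3, 6, 10]
Sum of successor durations = 19
LF = 36 - 19 = 17

17


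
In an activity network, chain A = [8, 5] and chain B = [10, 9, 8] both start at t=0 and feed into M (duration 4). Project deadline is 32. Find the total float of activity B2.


Forward pass: ES(B2) = sum of predecessors on chain B = 10
EF = ES + duration = 10 + 9 = 19
Backward pass: LF(M) = deadline = 32; LS(M) = 32 - 4 = 28
LF(B2) = LS(M) - sum(successors on chain B) = 28 - 8 = 20
LS = LF - duration = 20 - 9 = 11
Total float = LS - ES = 11 - 10 = 1

1


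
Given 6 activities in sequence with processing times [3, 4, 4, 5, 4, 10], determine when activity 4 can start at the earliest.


Activity 4 starts after activities 1 through 3 complete.
Predecessor durations: [3, 4, 4]
ES = 3 + 4 + 4 = 11

11


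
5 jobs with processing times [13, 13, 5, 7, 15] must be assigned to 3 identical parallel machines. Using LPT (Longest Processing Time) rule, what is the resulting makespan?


Sort jobs in decreasing order (LPT): [15, 13, 13, 7, 5]
Assign each job to the least loaded machine:
  Machine 1: jobs [15], load = 15
  Machine 2: jobs [13, 7], load = 20
  Machine 3: jobs [13, 5], load = 18
Makespan = max load = 20

20


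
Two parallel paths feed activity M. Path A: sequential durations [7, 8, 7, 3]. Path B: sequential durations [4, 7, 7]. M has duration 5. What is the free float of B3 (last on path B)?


ES(B3) = sum of predecessors on chain B = 11
EF(B3) = ES + duration = 11 + 7 = 18
Successor of B3 is M. ES(M) = max(sum(A), sum(B)) = max(25, 18) = 25
Free float = ES(successor) - EF(current) = 25 - 18 = 7

7


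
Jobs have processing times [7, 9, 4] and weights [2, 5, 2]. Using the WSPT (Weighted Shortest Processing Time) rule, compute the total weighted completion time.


Compute p/w ratios and sort ascending (WSPT): [(9, 5), (4, 2), (7, 2)]
Compute weighted completion times:
  Job (p=9,w=5): C=9, w*C=5*9=45
  Job (p=4,w=2): C=13, w*C=2*13=26
  Job (p=7,w=2): C=20, w*C=2*20=40
Total weighted completion time = 111

111


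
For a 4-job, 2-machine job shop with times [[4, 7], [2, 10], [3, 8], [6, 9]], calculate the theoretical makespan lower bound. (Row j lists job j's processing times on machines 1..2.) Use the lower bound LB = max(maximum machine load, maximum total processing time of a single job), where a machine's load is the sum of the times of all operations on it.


Machine loads:
  Machine 1: 4 + 2 + 3 + 6 = 15
  Machine 2: 7 + 10 + 8 + 9 = 34
Max machine load = 34
Job totals:
  Job 1: 11
  Job 2: 12
  Job 3: 11
  Job 4: 15
Max job total = 15
Lower bound = max(34, 15) = 34

34


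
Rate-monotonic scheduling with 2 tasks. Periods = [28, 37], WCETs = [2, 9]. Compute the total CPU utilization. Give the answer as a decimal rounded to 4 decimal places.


Compute individual utilizations (exact fractions):
  Task 1: C/T = 2/28 = 1/14 (approx. 0.0714)
  Task 2: C/T = 9/37 (approx. 0.2432)
Total utilization U = 1/14 + 9/37 = 163/518
Rounded to 4 decimal places: U = 0.3147
RM (Liu & Layland) bound for 2 tasks = 0.828427; compare with U = 163/518 (approx. 0.314672)
U <= bound, so schedulable by RM sufficient condition.

0.3147


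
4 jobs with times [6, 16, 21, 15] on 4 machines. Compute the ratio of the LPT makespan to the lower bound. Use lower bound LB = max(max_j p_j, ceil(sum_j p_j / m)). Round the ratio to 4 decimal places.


LPT order: [21, 16, 15, 6]
Machine loads after assignment: [21, 16, 15, 6]
LPT makespan = 21
Lower bound = max(max_job, ceil(total/4)) = max(21, 15) = 21
Ratio = 21 / 21 = 1.0

1.0


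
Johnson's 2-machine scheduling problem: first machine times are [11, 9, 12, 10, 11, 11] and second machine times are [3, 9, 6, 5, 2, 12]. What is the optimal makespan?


Apply Johnson's rule:
  Group 1 (a <= b): [(2, 9, 9), (6, 11, 12)]
  Group 2 (a > b): [(3, 12, 6), (4, 10, 5), (1, 11, 3), (5, 11, 2)]
Optimal job order: [2, 6, 3, 4, 1, 5]
Schedule:
  Job 2: M1 done at 9, M2 done at 18
  Job 6: M1 done at 20, M2 done at 32
  Job 3: M1 done at 32, M2 done at 38
  Job 4: M1 done at 42, M2 done at 47
  Job 1: M1 done at 53, M2 done at 56
  Job 5: M1 done at 64, M2 done at 66
Makespan = 66

66


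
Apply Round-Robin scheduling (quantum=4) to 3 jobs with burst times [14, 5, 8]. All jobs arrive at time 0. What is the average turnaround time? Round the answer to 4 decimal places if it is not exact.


Time quantum = 4
Execution trace:
  J1 runs 4 units, time = 4
  J2 runs 4 units, time = 8
  J3 runs 4 units, time = 12
  J1 runs 4 units, time = 16
  J2 runs 1 units, time = 17
  J3 runs 4 units, time = 21
  J1 runs 4 units, time = 25
  J1 runs 2 units, time = 27
Finish times: [27, 17, 21]
Average turnaround = 65/3 = 21.6667

21.6667


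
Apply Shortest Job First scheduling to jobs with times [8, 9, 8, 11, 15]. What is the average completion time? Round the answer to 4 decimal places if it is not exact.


SJF order (ascending): [8, 8, 9, 11, 15]
Completion times:
  Job 1: burst=8, C=8
  Job 2: burst=8, C=16
  Job 3: burst=9, C=25
  Job 4: burst=11, C=36
  Job 5: burst=15, C=51
Average completion = 136/5 = 27.2

27.2


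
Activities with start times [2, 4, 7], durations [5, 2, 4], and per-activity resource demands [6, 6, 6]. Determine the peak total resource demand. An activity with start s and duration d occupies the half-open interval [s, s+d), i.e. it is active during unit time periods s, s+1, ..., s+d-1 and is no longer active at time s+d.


Each activity i is active on [start_i, start_i + duration_i).
Compute total resource usage per time slot:
  t=0: active resources = [], total = 0
  t=1: active resources = [], total = 0
  t=2: active resources = [6], total = 6
  t=3: active resources = [6], total = 6
  t=4: active resources = [6, 6], total = 12
  t=5: active resources = [6, 6], total = 12
  t=6: active resources = [6], total = 6
  t=7: active resources = [6], total = 6
  t=8: active resources = [6], total = 6
  t=9: active resources = [6], total = 6
  t=10: active resources = [6], total = 6
Peak resource demand = 12

12


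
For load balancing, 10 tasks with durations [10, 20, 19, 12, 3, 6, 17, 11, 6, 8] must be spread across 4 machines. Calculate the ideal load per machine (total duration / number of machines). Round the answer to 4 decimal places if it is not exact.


Total processing time = 10 + 20 + 19 + 12 + 3 + 6 + 17 + 11 + 6 + 8 = 112
Number of machines = 4
Ideal balanced load = 112 / 4 = 28.0

28.0


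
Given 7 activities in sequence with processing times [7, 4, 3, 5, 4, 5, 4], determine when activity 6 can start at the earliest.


Activity 6 starts after activities 1 through 5 complete.
Predecessor durations: [7, 4, 3, 5, 4]
ES = 7 + 4 + 3 + 5 + 4 = 23

23


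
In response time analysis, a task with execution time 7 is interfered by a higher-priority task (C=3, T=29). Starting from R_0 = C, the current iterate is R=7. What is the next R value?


R_next = C + ceil(R_prev / T_hp) * C_hp
ceil(7 / 29) = ceil(0.2414) = 1
Interference = 1 * 3 = 3
R_next = 7 + 3 = 10

10


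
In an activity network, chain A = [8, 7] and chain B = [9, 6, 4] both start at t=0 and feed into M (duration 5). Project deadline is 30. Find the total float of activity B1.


Forward pass: ES(B1) = sum of predecessors on chain B = 0
EF = ES + duration = 0 + 9 = 9
Backward pass: LF(M) = deadline = 30; LS(M) = 30 - 5 = 25
LF(B1) = LS(M) - sum(successors on chain B) = 25 - 10 = 15
LS = LF - duration = 15 - 9 = 6
Total float = LS - ES = 6 - 0 = 6

6


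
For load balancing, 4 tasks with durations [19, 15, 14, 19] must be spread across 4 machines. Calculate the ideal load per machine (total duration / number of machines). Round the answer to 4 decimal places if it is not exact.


Total processing time = 19 + 15 + 14 + 19 = 67
Number of machines = 4
Ideal balanced load = 67 / 4 = 16.75

16.75


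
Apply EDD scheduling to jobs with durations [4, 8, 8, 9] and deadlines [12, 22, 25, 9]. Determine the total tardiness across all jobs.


Sort by due date (EDD order): [(9, 9), (4, 12), (8, 22), (8, 25)]
Compute completion times and tardiness:
  Job 1: p=9, d=9, C=9, tardiness=max(0,9-9)=0
  Job 2: p=4, d=12, C=13, tardiness=max(0,13-12)=1
  Job 3: p=8, d=22, C=21, tardiness=max(0,21-22)=0
  Job 4: p=8, d=25, C=29, tardiness=max(0,29-25)=4
Total tardiness = 5

5


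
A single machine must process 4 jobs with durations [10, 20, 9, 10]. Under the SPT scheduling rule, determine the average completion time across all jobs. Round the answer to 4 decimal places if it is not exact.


Sort jobs by processing time (SPT order): [9, 10, 10, 20]
Compute completion times sequentially:
  Job 1: processing = 9, completes at 9
  Job 2: processing = 10, completes at 19
  Job 3: processing = 10, completes at 29
  Job 4: processing = 20, completes at 49
Sum of completion times = 106
Average completion time = 106/4 = 26.5

26.5


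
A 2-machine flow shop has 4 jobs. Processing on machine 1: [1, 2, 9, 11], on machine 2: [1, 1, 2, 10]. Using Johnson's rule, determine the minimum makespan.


Apply Johnson's rule:
  Group 1 (a <= b): [(1, 1, 1)]
  Group 2 (a > b): [(4, 11, 10), (3, 9, 2), (2, 2, 1)]
Optimal job order: [1, 4, 3, 2]
Schedule:
  Job 1: M1 done at 1, M2 done at 2
  Job 4: M1 done at 12, M2 done at 22
  Job 3: M1 done at 21, M2 done at 24
  Job 2: M1 done at 23, M2 done at 25
Makespan = 25

25


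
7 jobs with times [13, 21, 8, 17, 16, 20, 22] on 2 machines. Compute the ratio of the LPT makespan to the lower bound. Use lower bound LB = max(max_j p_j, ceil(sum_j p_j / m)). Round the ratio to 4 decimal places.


LPT order: [22, 21, 20, 17, 16, 13, 8]
Machine loads after assignment: [55, 62]
LPT makespan = 62
Lower bound = max(max_job, ceil(total/2)) = max(22, 59) = 59
Ratio = 62 / 59 = 1.0508

1.0508


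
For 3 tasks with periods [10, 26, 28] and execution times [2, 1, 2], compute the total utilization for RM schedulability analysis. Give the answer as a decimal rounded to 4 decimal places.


Compute individual utilizations (exact fractions):
  Task 1: C/T = 2/10 = 1/5 (approx. 0.2)
  Task 2: C/T = 1/26 (approx. 0.0385)
  Task 3: C/T = 2/28 = 1/14 (approx. 0.0714)
Total utilization U = 1/5 + 1/26 + 1/14 = 141/455
Rounded to 4 decimal places: U = 0.3099
RM (Liu & Layland) bound for 3 tasks = 0.779763; compare with U = 141/455 (approx. 0.309890)
U <= bound, so schedulable by RM sufficient condition.

0.3099


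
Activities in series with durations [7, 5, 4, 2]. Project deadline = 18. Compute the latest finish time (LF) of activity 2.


LF(activity 2) = deadline - sum of successor durations
Successors: activities 3 through 4 with durations [4, 2]
Sum of successor durations = 6
LF = 18 - 6 = 12

12


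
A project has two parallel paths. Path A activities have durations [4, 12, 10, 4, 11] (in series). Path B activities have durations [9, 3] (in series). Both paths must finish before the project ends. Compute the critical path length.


Path A total = 4 + 12 + 10 + 4 + 11 = 41
Path B total = 9 + 3 = 12
Critical path = longest path = max(41, 12) = 41

41


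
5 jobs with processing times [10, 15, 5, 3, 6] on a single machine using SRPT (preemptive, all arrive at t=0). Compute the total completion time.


Since all jobs arrive at t=0, SRPT equals SPT ordering.
SPT order: [3, 5, 6, 10, 15]
Completion times:
  Job 1: p=3, C=3
  Job 2: p=5, C=8
  Job 3: p=6, C=14
  Job 4: p=10, C=24
  Job 5: p=15, C=39
Total completion time = 3 + 8 + 14 + 24 + 39 = 88

88


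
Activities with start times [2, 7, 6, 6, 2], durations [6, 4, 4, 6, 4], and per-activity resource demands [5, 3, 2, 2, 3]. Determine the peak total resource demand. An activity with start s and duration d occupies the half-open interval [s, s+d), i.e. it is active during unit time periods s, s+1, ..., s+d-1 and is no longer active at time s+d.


Each activity i is active on [start_i, start_i + duration_i).
Compute total resource usage per time slot:
  t=0: active resources = [], total = 0
  t=1: active resources = [], total = 0
  t=2: active resources = [5, 3], total = 8
  t=3: active resources = [5, 3], total = 8
  t=4: active resources = [5, 3], total = 8
  t=5: active resources = [5, 3], total = 8
  t=6: active resources = [5, 2, 2], total = 9
  t=7: active resources = [5, 3, 2, 2], total = 12
  t=8: active resources = [3, 2, 2], total = 7
  t=9: active resources = [3, 2, 2], total = 7
  t=10: active resources = [3, 2], total = 5
  t=11: active resources = [2], total = 2
Peak resource demand = 12

12


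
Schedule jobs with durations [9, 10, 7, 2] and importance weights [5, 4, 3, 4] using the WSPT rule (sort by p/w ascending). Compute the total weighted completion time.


Compute p/w ratios and sort ascending (WSPT): [(2, 4), (9, 5), (7, 3), (10, 4)]
Compute weighted completion times:
  Job (p=2,w=4): C=2, w*C=4*2=8
  Job (p=9,w=5): C=11, w*C=5*11=55
  Job (p=7,w=3): C=18, w*C=3*18=54
  Job (p=10,w=4): C=28, w*C=4*28=112
Total weighted completion time = 229

229


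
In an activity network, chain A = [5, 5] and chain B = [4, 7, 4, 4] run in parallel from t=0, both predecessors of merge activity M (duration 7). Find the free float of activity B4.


ES(B4) = sum of predecessors on chain B = 15
EF(B4) = ES + duration = 15 + 4 = 19
Successor of B4 is M. ES(M) = max(sum(A), sum(B)) = max(10, 19) = 19
Free float = ES(successor) - EF(current) = 19 - 19 = 0

0


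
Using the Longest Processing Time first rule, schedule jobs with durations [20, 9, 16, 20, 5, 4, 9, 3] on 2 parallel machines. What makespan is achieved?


Sort jobs in decreasing order (LPT): [20, 20, 16, 9, 9, 5, 4, 3]
Assign each job to the least loaded machine:
  Machine 1: jobs [20, 16, 5, 3], load = 44
  Machine 2: jobs [20, 9, 9, 4], load = 42
Makespan = max load = 44

44


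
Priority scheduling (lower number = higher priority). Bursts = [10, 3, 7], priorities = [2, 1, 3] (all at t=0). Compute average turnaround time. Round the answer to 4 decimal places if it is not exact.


Sort by priority (ascending = highest first):
Order: [(1, 3), (2, 10), (3, 7)]
Completion times:
  Priority 1, burst=3, C=3
  Priority 2, burst=10, C=13
  Priority 3, burst=7, C=20
Average turnaround = 36/3 = 12.0

12.0


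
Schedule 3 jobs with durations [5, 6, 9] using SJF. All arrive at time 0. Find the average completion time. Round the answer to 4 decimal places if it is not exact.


SJF order (ascending): [5, 6, 9]
Completion times:
  Job 1: burst=5, C=5
  Job 2: burst=6, C=11
  Job 3: burst=9, C=20
Average completion = 36/3 = 12.0

12.0


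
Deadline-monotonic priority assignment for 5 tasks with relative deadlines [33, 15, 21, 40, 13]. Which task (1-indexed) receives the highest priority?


Sort tasks by relative deadline (ascending):
  Task 5: deadline = 13
  Task 2: deadline = 15
  Task 3: deadline = 21
  Task 1: deadline = 33
  Task 4: deadline = 40
Priority order (highest first): [5, 2, 3, 1, 4]
Highest priority task = 5

5


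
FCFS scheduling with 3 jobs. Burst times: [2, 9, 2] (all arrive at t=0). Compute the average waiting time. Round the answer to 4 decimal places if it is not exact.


FCFS order (as given): [2, 9, 2]
Waiting times:
  Job 1: wait = 0
  Job 2: wait = 2
  Job 3: wait = 11
Sum of waiting times = 13
Average waiting time = 13/3 = 4.3333

4.3333
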